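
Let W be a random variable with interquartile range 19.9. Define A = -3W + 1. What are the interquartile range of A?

Under A = aW + b, IQR(A) = |a|·IQR(W) = |-3|·19.9 = 59.7 (shifts cancel; spread scales by |a|).

IQR(A) = 59.7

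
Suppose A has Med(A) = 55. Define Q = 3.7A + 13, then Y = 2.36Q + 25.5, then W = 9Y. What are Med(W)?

Med(W) = 4827.96

Med(Q) = 3.7·55 + 13 = 216.5.
Med(Y) = 2.36·216.5 + 25.5 = 536.44.
Med(W) = 9·536.44 = 4827.96.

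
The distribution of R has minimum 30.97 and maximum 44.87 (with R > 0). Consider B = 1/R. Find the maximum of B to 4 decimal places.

1/R is decreasing on this domain, so max(B) comes from min(R) = 30.97: max(B) = 1/(30.97) ≈ 0.0323.

max(B) = 0.0323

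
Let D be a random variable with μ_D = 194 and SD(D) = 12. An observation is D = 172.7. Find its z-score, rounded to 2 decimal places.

z = (D − μ_D) / SD(D) = (172.7 − 194) / 12 ≈ -1.78.

z = -1.78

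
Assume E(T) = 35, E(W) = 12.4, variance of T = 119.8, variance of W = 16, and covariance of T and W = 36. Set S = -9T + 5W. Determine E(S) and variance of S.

E(S) = (-9)·E(T) + 5·E(W) = (-9)·35 + 5·12.4 = -253.
variance of S = a²·variance of T + b²·variance of W + 2ab·covariance of T and W with a = -9, b = 5.
= (-9)²·119.8 + 5²·16 + 2·(-9)·5·36
= 9703.8 + 400 + (-3240) = 6863.8.

E(S) = -253, variance of S = 6863.8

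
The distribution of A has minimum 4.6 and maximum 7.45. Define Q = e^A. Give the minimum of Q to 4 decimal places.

min(Q) = 99.4843

e^A is increasing on this domain, so min(Q) comes from min(A) = 4.6: min(Q) = exp(4.6) ≈ 99.4843.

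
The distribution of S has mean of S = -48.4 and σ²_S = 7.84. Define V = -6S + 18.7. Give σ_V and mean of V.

V = -6S + 18.7 is linear with a = -6, b = 18.7.
σ_S = √7.84 = 2.8.
σ_V = |a|·σ_S = |-6|·2.8 = 16.8.
mean of V = a·mean of S + b = (-6)·(-48.4) + 18.7 = 309.1.

σ_V = 16.8, mean of V = 309.1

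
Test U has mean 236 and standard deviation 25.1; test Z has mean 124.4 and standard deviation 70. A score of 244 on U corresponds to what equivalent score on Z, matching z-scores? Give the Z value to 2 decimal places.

Z = 146.71

z = (244 − 236)/25.1 ≈ 0.3187.
Z = 124.4 + z·70 = 124.4 + (244 − 236)·70/25.1 ≈ 146.71.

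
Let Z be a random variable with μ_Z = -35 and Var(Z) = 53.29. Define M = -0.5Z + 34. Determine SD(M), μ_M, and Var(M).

SD(M) = 3.65, μ_M = 51.5, Var(M) = 13.3225

M = -0.5Z + 34 is linear with a = -0.5, b = 34.
SD(Z) = √53.29 = 7.3.
SD(M) = |a|·SD(Z) = |-0.5|·7.3 = 3.65.
μ_M = a·μ_Z + b = (-0.5)·(-35) + 34 = 51.5.
Var(M) = a²·Var(Z) = (-0.5)²·53.29 = 13.3225 (the additive constant 34 does not affect variance).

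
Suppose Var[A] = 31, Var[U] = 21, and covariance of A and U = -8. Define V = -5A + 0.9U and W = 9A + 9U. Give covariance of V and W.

covariance of V and W = -929.7

By bilinearity, covariance of V and W = ac·Var[A] + bd·Var[U] + (ad+bc)·covariance of A and U, with a=-5, b=0.9, c=9, d=9.
ac·Var[A] = (-5)·9·31 = -1395
bd·Var[U] = 0.9·9·21 = 170.1
(ad+bc)·covariance of A and U = (-36.9)·(-8) = 295.2
covariance of V and W = -1395 + 170.1 + 295.2 = -929.7.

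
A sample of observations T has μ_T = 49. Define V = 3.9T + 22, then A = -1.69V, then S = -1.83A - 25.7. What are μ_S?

μ_V = 3.9·49 + 22 = 213.1.
μ_A = (-1.69)·213.1 = -360.139.
μ_S = (-1.83)·(-360.139) + (-25.7) = 633.35437.

μ_S = 633.35437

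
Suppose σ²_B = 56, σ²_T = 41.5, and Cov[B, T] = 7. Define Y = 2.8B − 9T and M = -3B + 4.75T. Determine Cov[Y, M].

Cov[Y, M] = -1962.425

By bilinearity, Cov[Y, M] = ac·σ²_B + bd·σ²_T + (ad+bc)·Cov[B, T], with a=2.8, b=-9, c=-3, d=4.75.
ac·σ²_B = 2.8·(-3)·56 = -470.4
bd·σ²_T = (-9)·4.75·41.5 = -1774.125
(ad+bc)·Cov[B, T] = (40.3)·7 = 282.1
Cov[Y, M] = -470.4 + (-1774.125) + 282.1 = -1962.425.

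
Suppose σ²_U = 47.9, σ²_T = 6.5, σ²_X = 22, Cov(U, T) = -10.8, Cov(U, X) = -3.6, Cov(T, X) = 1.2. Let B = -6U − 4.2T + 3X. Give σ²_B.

σ²_B = 1592.1

σ²_B = a²·σ²_U + b²·σ²_T + c²·σ²_X + 2ab·Cov(U, T) + 2ac·Cov(U, X) + 2bc·Cov(T, X), with a = -6, b = -4.2, c = 3.
= 1724.4 + 114.66 + 198 + (-544.32) + 129.6 + (-30.24)
= 1592.1.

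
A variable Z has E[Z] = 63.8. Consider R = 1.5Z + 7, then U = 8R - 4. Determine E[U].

E[U] = 817.6

E[R] = 1.5·63.8 + 7 = 102.7.
E[U] = 8·102.7 + (-4) = 817.6.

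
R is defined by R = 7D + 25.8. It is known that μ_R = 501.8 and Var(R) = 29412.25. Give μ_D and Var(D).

From R = 7D + 25.8: μ_R = a·μ_D + b, so μ_D = (μ_R − b)/a = (501.8 − 25.8)/7 = 68.
Var(R) = a²·Var(D), so Var(D) = 29412.25/7² = 600.25.

μ_D = 68, Var(D) = 600.25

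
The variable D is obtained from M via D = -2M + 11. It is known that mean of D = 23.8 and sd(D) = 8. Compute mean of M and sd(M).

From D = -2M + 11: mean of D = a·mean of M + b, so mean of M = (mean of D − b)/a = (23.8 − 11)/(-2) = -6.4.
sd(D) = |a|·sd(M), so sd(M) = 8/|-2| = 4.

mean of M = -6.4, sd(M) = 4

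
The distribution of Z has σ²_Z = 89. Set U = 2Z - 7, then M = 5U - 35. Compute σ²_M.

σ²_U = 2²·89 = 356.
σ²_M = 5²·356 = 8900.

σ²_M = 8900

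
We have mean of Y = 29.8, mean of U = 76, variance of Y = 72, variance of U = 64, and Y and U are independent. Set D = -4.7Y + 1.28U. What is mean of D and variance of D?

mean of D = (-4.7)·mean of Y + 1.28·mean of U = (-4.7)·29.8 + 1.28·76 = -42.78.
variance of D = a²·variance of Y + b²·variance of U + 2ab·Cov(Y, U) with a = -4.7, b = 1.28.
Independence gives Cov(Y, U) = 0.
= (-4.7)²·72 + 1.28²·64 + 2·(-4.7)·1.28·0
= 1590.48 + 104.8576 + 0 = 1695.3376.

mean of D = -42.78, variance of D = 1695.3376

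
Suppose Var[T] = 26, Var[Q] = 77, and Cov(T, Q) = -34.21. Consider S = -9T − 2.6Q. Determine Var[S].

Var[S] = 1025.492

Var[S] = a²·Var[T] + b²·Var[Q] + 2ab·Cov(T, Q) with a = -9, b = -2.6.
= (-9)²·26 + (-2.6)²·77 + 2·(-9)·(-2.6)·(-34.21)
= 2106 + 520.52 + (-1601.028) = 1025.492.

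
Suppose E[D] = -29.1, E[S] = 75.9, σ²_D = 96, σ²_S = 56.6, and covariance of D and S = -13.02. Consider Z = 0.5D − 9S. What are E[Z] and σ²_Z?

E[Z] = -697.65, σ²_Z = 4725.78

E[Z] = 0.5·E[D] + (-9)·E[S] = 0.5·(-29.1) + (-9)·75.9 = -697.65.
σ²_Z = a²·σ²_D + b²·σ²_S + 2ab·covariance of D and S with a = 0.5, b = -9.
= 0.5²·96 + (-9)²·56.6 + 2·0.5·(-9)·(-13.02)
= 24 + 4584.6 + 117.18 = 4725.78.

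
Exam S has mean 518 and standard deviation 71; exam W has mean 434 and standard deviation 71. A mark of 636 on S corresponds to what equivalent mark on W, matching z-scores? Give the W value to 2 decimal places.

z = (636 − 518)/71 ≈ 1.662.
W = 434 + z·71 = 434 + (636 − 518)·71/71 = 552.00.

W = 552.00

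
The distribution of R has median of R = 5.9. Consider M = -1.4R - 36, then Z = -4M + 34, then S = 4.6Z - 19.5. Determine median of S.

median of M = (-1.4)·5.9 + (-36) = -44.26.
median of Z = (-4)·(-44.26) + 34 = 211.04.
median of S = 4.6·211.04 + (-19.5) = 951.284.

median of S = 951.284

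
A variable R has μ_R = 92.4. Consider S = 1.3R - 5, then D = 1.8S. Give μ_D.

μ_S = 1.3·92.4 + (-5) = 115.12.
μ_D = 1.8·115.12 = 207.216.

μ_D = 207.216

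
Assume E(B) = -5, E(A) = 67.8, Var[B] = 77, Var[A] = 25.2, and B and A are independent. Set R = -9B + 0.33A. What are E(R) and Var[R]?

E(R) = (-9)·E(B) + 0.33·E(A) = (-9)·(-5) + 0.33·67.8 = 67.374.
Var[R] = a²·Var[B] + b²·Var[A] + 2ab·covariance of B and A with a = -9, b = 0.33.
Independence gives covariance of B and A = 0.
= (-9)²·77 + 0.33²·25.2 + 2·(-9)·0.33·0
= 6237 + 2.74428 + 0 = 6239.74428.

E(R) = 67.374, Var[R] = 6239.74428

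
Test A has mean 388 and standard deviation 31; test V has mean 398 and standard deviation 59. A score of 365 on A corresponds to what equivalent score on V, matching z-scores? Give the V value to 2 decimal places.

z = (365 − 388)/31 ≈ -0.7419.
V = 398 + z·59 = 398 + (365 − 388)·59/31 ≈ 354.23.

V = 354.23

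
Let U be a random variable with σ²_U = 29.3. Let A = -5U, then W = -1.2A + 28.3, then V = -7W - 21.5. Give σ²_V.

σ²_V = 51685.2

σ²_A = (-5)²·29.3 = 732.5.
σ²_W = (-1.2)²·732.5 = 1054.8.
σ²_V = (-7)²·1054.8 = 51685.2.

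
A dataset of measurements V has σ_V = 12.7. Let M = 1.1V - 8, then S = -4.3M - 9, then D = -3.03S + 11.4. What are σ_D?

σ_D = 182.01513

σ_M = |1.1|·12.7 = 13.97.
σ_S = |-4.3|·13.97 = 60.071.
σ_D = |-3.03|·60.071 = 182.01513.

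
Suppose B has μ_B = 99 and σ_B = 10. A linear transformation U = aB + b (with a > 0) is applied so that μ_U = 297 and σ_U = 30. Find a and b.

σ_U = a·σ_B (a > 0), so a = 30/10 = 3.
μ_U = a·μ_B + b, so b = 297 − 3·99 = 0.

a = 3, b = 0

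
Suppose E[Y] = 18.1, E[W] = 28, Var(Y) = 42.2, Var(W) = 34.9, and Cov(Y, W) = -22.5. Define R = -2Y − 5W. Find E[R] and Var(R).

E[R] = -176.2, Var(R) = 591.3

E[R] = (-2)·E[Y] + (-5)·E[W] = (-2)·18.1 + (-5)·28 = -176.2.
Var(R) = a²·Var(Y) + b²·Var(W) + 2ab·Cov(Y, W) with a = -2, b = -5.
= (-2)²·42.2 + (-5)²·34.9 + 2·(-2)·(-5)·(-22.5)
= 168.8 + 872.5 + (-450) = 591.3.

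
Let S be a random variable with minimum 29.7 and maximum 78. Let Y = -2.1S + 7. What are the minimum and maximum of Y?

min(Y) = -156.8, max(Y) = -55.37

a = -2.1 < 0, so order reverses: min(Y) = a·max(S)+b = (-2.1)·78 + 7 = -156.8; max(Y) = a·min(S)+b = (-2.1)·29.7 + 7 = -55.37.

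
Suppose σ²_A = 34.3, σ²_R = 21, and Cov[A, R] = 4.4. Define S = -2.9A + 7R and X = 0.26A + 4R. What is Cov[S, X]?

By bilinearity, Cov[S, X] = ac·σ²_A + bd·σ²_R + (ad+bc)·Cov[A, R], with a=-2.9, b=7, c=0.26, d=4.
ac·σ²_A = (-2.9)·0.26·34.3 = -25.8622
bd·σ²_R = 7·4·21 = 588
(ad+bc)·Cov[A, R] = (-9.78)·4.4 = -43.032
Cov[S, X] = -25.8622 + 588 + (-43.032) = 519.1058.

Cov[S, X] = 519.1058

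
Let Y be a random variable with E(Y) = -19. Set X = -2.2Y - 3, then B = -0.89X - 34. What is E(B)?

E(X) = (-2.2)·(-19) + (-3) = 38.8.
E(B) = (-0.89)·38.8 + (-34) = -68.532.

E(B) = -68.532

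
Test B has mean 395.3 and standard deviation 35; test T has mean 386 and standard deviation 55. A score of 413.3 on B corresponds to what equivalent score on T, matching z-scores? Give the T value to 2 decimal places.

T = 414.29

z = (413.3 − 395.3)/35 ≈ 0.5143.
T = 386 + z·55 = 386 + (413.3 − 395.3)·55/35 ≈ 414.29.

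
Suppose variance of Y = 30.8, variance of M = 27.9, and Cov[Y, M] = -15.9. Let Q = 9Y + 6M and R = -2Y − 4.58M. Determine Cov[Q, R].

Cov[Q, R] = -474.894

By bilinearity, Cov[Q, R] = ac·variance of Y + bd·variance of M + (ad+bc)·Cov[Y, M], with a=9, b=6, c=-2, d=-4.58.
ac·variance of Y = 9·(-2)·30.8 = -554.4
bd·variance of M = 6·(-4.58)·27.9 = -766.692
(ad+bc)·Cov[Y, M] = (-53.22)·(-15.9) = 846.198
Cov[Q, R] = -554.4 + (-766.692) + 846.198 = -474.894.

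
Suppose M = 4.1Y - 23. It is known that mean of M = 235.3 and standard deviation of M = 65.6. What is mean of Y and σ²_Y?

mean of Y = 63, σ²_Y = 256

From M = 4.1Y - 23: mean of M = a·mean of Y + b, so mean of Y = (mean of M − b)/a = (235.3 − (-23))/4.1 = 63.
σ²_M = 65.6² = 4303.36.
σ²_M = a²·σ²_Y, so σ²_Y = 4303.36/4.1² = 256.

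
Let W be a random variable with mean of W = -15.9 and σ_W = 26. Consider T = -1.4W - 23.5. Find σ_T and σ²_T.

T = -1.4W - 23.5 is linear with a = -1.4, b = -23.5.
σ_T = |a|·σ_W = |-1.4|·26 = 36.4.
σ²_W = 26² = 676.
σ²_T = a²·σ²_W = (-1.4)²·676 = 1324.96 (the additive constant -23.5 does not affect variance).

σ_T = 36.4, σ²_T = 1324.96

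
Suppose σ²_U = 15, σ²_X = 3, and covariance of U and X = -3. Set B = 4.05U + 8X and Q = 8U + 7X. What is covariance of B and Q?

By bilinearity, covariance of B and Q = ac·σ²_U + bd·σ²_X + (ad+bc)·covariance of U and X, with a=4.05, b=8, c=8, d=7.
ac·σ²_U = 4.05·8·15 = 486
bd·σ²_X = 8·7·3 = 168
(ad+bc)·covariance of U and X = (92.35)·(-3) = -277.05
covariance of B and Q = 486 + 168 + (-277.05) = 376.95.

covariance of B and Q = 376.95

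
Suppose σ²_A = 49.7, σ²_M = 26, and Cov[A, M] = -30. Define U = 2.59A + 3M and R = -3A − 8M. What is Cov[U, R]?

By bilinearity, Cov[U, R] = ac·σ²_A + bd·σ²_M + (ad+bc)·Cov[A, M], with a=2.59, b=3, c=-3, d=-8.
ac·σ²_A = 2.59·(-3)·49.7 = -386.169
bd·σ²_M = 3·(-8)·26 = -624
(ad+bc)·Cov[A, M] = (-29.72)·(-30) = 891.6
Cov[U, R] = -386.169 + (-624) + 891.6 = -118.569.

Cov[U, R] = -118.569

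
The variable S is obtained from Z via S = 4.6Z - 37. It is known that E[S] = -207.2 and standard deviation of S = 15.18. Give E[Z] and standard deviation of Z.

E[Z] = -37, standard deviation of Z = 3.3

From S = 4.6Z - 37: E[S] = a·E[Z] + b, so E[Z] = (E[S] − b)/a = (-207.2 − (-37))/4.6 = -37.
standard deviation of S = |a|·standard deviation of Z, so standard deviation of Z = 15.18/|4.6| = 3.3.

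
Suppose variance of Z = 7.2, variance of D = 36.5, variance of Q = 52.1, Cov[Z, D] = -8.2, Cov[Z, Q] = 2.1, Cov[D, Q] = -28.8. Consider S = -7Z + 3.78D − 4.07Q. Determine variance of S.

variance of S = 3177.11285

variance of S = a²·variance of Z + b²·variance of D + c²·variance of Q + 2ab·Cov[Z, D] + 2ac·Cov[Z, Q] + 2bc·Cov[D, Q], with a = -7, b = 3.78, c = -4.07.
= 352.8 + 521.5266 + 863.03129 + 433.944 + 119.658 + 886.15296
= 3177.11285.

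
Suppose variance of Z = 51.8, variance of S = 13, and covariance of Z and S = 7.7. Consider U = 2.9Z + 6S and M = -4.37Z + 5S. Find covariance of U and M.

covariance of U and M = -356.7054

By bilinearity, covariance of U and M = ac·variance of Z + bd·variance of S + (ad+bc)·covariance of Z and S, with a=2.9, b=6, c=-4.37, d=5.
ac·variance of Z = 2.9·(-4.37)·51.8 = -656.4614
bd·variance of S = 6·5·13 = 390
(ad+bc)·covariance of Z and S = (-11.72)·7.7 = -90.244
covariance of U and M = -656.4614 + 390 + (-90.244) = -356.7054.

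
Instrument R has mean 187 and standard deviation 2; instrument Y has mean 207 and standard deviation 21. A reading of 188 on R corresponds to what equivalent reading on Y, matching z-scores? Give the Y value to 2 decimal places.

z = (188 − 187)/2 = 0.5.
Y = 207 + z·21 = 207 + (188 − 187)·21/2 = 217.50.

Y = 217.50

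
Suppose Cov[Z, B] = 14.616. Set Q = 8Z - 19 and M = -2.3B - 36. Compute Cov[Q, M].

Cov[Q, M] = a·c·Cov[Z, B] = 8·(-2.3)·14.616 = -268.9344. Additive constants drop out.

Cov[Q, M] = -268.9344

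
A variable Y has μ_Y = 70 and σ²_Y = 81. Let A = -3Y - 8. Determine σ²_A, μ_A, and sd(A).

σ²_A = 729, μ_A = -218, sd(A) = 27

A = -3Y - 8 is linear with a = -3, b = -8.
σ²_A = a²·σ²_Y = (-3)²·81 = 729 (the additive constant -8 does not affect variance).
μ_A = a·μ_Y + b = (-3)·70 + (-8) = -218.
sd(Y) = √81 = 9.
sd(A) = |a|·sd(Y) = |-3|·9 = 27.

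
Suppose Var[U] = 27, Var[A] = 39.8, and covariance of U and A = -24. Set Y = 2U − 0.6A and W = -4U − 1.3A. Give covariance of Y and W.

covariance of Y and W = -180.156

By bilinearity, covariance of Y and W = ac·Var[U] + bd·Var[A] + (ad+bc)·covariance of U and A, with a=2, b=-0.6, c=-4, d=-1.3.
ac·Var[U] = 2·(-4)·27 = -216
bd·Var[A] = (-0.6)·(-1.3)·39.8 = 31.044
(ad+bc)·covariance of U and A = (-0.2)·(-24) = 4.8
covariance of Y and W = -216 + 31.044 + 4.8 = -180.156.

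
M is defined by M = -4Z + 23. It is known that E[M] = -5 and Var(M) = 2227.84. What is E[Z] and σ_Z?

From M = -4Z + 23: E[M] = a·E[Z] + b, so E[Z] = (E[M] − b)/a = (-5 − 23)/(-4) = 7.
σ_M = √2227.84 = 47.2.
σ_M = |a|·σ_Z, so σ_Z = 47.2/|-4| = 11.8.

E[Z] = 7, σ_Z = 11.8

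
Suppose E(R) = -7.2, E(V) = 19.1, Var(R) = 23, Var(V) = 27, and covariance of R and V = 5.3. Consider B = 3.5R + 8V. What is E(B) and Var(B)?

E(B) = 127.6, Var(B) = 2306.55

E(B) = 3.5·E(R) + 8·E(V) = 3.5·(-7.2) + 8·19.1 = 127.6.
Var(B) = a²·Var(R) + b²·Var(V) + 2ab·covariance of R and V with a = 3.5, b = 8.
= 3.5²·23 + 8²·27 + 2·3.5·8·5.3
= 281.75 + 1728 + 296.8 = 2306.55.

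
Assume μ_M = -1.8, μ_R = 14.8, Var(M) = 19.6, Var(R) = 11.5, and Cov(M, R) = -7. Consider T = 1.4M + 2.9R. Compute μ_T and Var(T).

μ_T = 40.4, Var(T) = 78.291

μ_T = 1.4·μ_M + 2.9·μ_R = 1.4·(-1.8) + 2.9·14.8 = 40.4.
Var(T) = a²·Var(M) + b²·Var(R) + 2ab·Cov(M, R) with a = 1.4, b = 2.9.
= 1.4²·19.6 + 2.9²·11.5 + 2·1.4·2.9·(-7)
= 38.416 + 96.715 + (-56.84) = 78.291.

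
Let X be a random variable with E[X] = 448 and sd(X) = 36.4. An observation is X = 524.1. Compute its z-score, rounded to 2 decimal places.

z = (X − E[X]) / sd(X) = (524.1 − 448) / 36.4 ≈ 2.09.

z = 2.09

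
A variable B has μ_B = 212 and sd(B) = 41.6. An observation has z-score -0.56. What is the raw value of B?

B = μ_B + z·sd(B) = 212 + (-0.56)·41.6 = 188.704.

B = 188.704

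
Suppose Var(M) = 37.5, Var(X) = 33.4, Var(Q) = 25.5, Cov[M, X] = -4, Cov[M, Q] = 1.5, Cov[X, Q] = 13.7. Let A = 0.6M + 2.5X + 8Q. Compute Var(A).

Var(A) = 2404.65

Var(A) = a²·Var(M) + b²·Var(X) + c²·Var(Q) + 2ab·Cov[M, X] + 2ac·Cov[M, Q] + 2bc·Cov[X, Q], with a = 0.6, b = 2.5, c = 8.
= 13.5 + 208.75 + 1632 + (-12) + 14.4 + 548
= 2404.65.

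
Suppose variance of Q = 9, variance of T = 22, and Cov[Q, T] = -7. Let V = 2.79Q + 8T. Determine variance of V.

variance of V = a²·variance of Q + b²·variance of T + 2ab·Cov[Q, T] with a = 2.79, b = 8.
= 2.79²·9 + 8²·22 + 2·2.79·8·(-7)
= 70.0569 + 1408 + (-312.48) = 1165.5769.

variance of V = 1165.5769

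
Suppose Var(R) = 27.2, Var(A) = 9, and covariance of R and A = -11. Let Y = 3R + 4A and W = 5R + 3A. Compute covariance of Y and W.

covariance of Y and W = 197

By bilinearity, covariance of Y and W = ac·Var(R) + bd·Var(A) + (ad+bc)·covariance of R and A, with a=3, b=4, c=5, d=3.
ac·Var(R) = 3·5·27.2 = 408
bd·Var(A) = 4·3·9 = 108
(ad+bc)·covariance of R and A = (29)·(-11) = -319
covariance of Y and W = 408 + 108 + (-319) = 197.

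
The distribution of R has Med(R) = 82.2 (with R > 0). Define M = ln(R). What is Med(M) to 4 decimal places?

ln(R) is monotone on this domain, so Med(M) = ln(82.2) ≈ 4.4092.

Med(M) = 4.4092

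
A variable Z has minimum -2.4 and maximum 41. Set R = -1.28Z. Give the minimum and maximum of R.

min(R) = -52.48, max(R) = 3.072

a = -1.28 < 0, so order reverses: min(R) = a·max(Z)+b = (-1.28)·41 = -52.48; max(R) = a·min(Z)+b = (-1.28)·(-2.4) = 3.072.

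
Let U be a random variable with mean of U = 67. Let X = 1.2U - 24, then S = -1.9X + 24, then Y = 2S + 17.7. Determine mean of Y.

mean of X = 1.2·67 + (-24) = 56.4.
mean of S = (-1.9)·56.4 + 24 = -83.16.
mean of Y = 2·(-83.16) + 17.7 = -148.62.

mean of Y = -148.62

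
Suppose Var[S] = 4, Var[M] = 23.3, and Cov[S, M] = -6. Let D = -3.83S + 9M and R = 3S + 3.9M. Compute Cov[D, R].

By bilinearity, Cov[D, R] = ac·Var[S] + bd·Var[M] + (ad+bc)·Cov[S, M], with a=-3.83, b=9, c=3, d=3.9.
ac·Var[S] = (-3.83)·3·4 = -45.96
bd·Var[M] = 9·3.9·23.3 = 817.83
(ad+bc)·Cov[S, M] = (12.063)·(-6) = -72.378
Cov[D, R] = -45.96 + 817.83 + (-72.378) = 699.492.

Cov[D, R] = 699.492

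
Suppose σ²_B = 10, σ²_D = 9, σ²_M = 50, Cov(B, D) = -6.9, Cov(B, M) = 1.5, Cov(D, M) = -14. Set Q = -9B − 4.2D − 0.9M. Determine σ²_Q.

σ²_Q = a²·σ²_B + b²·σ²_D + c²·σ²_M + 2ab·Cov(B, D) + 2ac·Cov(B, M) + 2bc·Cov(D, M), with a = -9, b = -4.2, c = -0.9.
= 810 + 158.76 + 40.5 + (-521.64) + 24.3 + (-105.84)
= 406.08.

σ²_Q = 406.08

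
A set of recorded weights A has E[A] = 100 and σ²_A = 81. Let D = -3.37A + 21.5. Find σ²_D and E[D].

σ²_D = 919.9089, E[D] = -315.5

D = -3.37A + 21.5 is linear with a = -3.37, b = 21.5.
σ²_D = a²·σ²_A = (-3.37)²·81 = 919.9089 (the additive constant 21.5 does not affect variance).
E[D] = a·E[A] + b = (-3.37)·100 + 21.5 = -315.5.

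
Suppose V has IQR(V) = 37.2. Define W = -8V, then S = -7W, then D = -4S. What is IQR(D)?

IQR(D) = 8332.8

IQR(W) = |-8|·37.2 = 297.6.
IQR(S) = |-7|·297.6 = 2083.2.
IQR(D) = |-4|·2083.2 = 8332.8.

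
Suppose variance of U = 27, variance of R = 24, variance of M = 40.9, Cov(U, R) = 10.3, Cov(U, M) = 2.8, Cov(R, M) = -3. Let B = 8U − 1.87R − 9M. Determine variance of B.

variance of B = a²·variance of U + b²·variance of R + c²·variance of M + 2ab·Cov(U, R) + 2ac·Cov(U, M) + 2bc·Cov(R, M), with a = 8, b = -1.87, c = -9.
= 1728 + 83.9256 + 3312.9 + (-308.176) + (-403.2) + (-100.98)
= 4312.4696.

variance of B = 4312.4696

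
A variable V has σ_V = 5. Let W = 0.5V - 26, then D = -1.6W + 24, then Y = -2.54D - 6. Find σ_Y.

σ_W = |0.5|·5 = 2.5.
σ_D = |-1.6|·2.5 = 4.
σ_Y = |-2.54|·4 = 10.16.

σ_Y = 10.16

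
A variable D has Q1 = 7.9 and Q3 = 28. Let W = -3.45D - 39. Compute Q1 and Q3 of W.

a = -3.45 < 0 reverses order: Q1(W) comes from Q3(D), Q3(W) from Q1(D).
Q1(W) = (-3.45)·28 + (-39) = -135.6; Q3(W) = (-3.45)·7.9 + (-39) = -66.255.

Q1(W) = -135.6, Q3(W) = -66.255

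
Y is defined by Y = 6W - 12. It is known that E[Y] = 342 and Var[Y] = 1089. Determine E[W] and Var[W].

E[W] = 59, Var[W] = 30.25

From Y = 6W - 12: E[Y] = a·E[W] + b, so E[W] = (E[Y] − b)/a = (342 − (-12))/6 = 59.
Var[Y] = a²·Var[W], so Var[W] = 1089/6² = 30.25.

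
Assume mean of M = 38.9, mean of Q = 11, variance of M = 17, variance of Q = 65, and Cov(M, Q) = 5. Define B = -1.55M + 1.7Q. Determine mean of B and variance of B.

mean of B = -41.595, variance of B = 202.3425

mean of B = (-1.55)·mean of M + 1.7·mean of Q = (-1.55)·38.9 + 1.7·11 = -41.595.
variance of B = a²·variance of M + b²·variance of Q + 2ab·Cov(M, Q) with a = -1.55, b = 1.7.
= (-1.55)²·17 + 1.7²·65 + 2·(-1.55)·1.7·5
= 40.8425 + 187.85 + (-26.35) = 202.3425.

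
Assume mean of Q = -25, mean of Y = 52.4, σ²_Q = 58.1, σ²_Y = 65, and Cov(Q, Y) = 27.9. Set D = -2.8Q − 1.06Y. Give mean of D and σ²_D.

mean of D = (-2.8)·mean of Q + (-1.06)·mean of Y = (-2.8)·(-25) + (-1.06)·52.4 = 14.456.
σ²_D = a²·σ²_Q + b²·σ²_Y + 2ab·Cov(Q, Y) with a = -2.8, b = -1.06.
= (-2.8)²·58.1 + (-1.06)²·65 + 2·(-2.8)·(-1.06)·27.9
= 455.504 + 73.034 + 165.6144 = 694.1524.

mean of D = 14.456, σ²_D = 694.1524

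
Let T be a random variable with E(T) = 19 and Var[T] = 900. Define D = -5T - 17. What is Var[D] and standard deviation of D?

D = -5T - 17 is linear with a = -5, b = -17.
Var[D] = a²·Var[T] = (-5)²·900 = 22500 (the additive constant -17 does not affect variance).
standard deviation of T = √900 = 30.
standard deviation of D = |a|·standard deviation of T = |-5|·30 = 150.

Var[D] = 22500, standard deviation of D = 150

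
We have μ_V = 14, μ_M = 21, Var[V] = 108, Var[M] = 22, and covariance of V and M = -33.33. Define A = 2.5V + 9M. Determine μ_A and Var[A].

μ_A = 2.5·μ_V + 9·μ_M = 2.5·14 + 9·21 = 224.
Var[A] = a²·Var[V] + b²·Var[M] + 2ab·covariance of V and M with a = 2.5, b = 9.
= 2.5²·108 + 9²·22 + 2·2.5·9·(-33.33)
= 675 + 1782 + (-1499.85) = 957.15.

μ_A = 224, Var[A] = 957.15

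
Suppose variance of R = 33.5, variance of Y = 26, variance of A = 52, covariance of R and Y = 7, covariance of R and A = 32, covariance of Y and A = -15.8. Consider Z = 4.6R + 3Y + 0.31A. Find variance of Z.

variance of Z = 1202.9332

variance of Z = a²·variance of R + b²·variance of Y + c²·variance of A + 2ab·covariance of R and Y + 2ac·covariance of R and A + 2bc·covariance of Y and A, with a = 4.6, b = 3, c = 0.31.
= 708.86 + 234 + 4.9972 + 193.2 + 91.264 + (-29.388)
= 1202.9332.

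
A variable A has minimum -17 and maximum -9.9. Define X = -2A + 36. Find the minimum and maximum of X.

a = -2 < 0, so order reverses: min(X) = a·max(A)+b = (-2)·(-9.9) + 36 = 55.8; max(X) = a·min(A)+b = (-2)·(-17) + 36 = 70.

min(X) = 55.8, max(X) = 70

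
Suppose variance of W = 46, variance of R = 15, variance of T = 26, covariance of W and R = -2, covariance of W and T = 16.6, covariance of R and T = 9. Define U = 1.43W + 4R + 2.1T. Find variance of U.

variance of U = a²·variance of W + b²·variance of R + c²·variance of T + 2ab·covariance of W and R + 2ac·covariance of W and T + 2bc·covariance of R and T, with a = 1.43, b = 4, c = 2.1.
= 94.0654 + 240 + 114.66 + (-22.88) + 99.6996 + 151.2
= 676.745.

variance of U = 676.745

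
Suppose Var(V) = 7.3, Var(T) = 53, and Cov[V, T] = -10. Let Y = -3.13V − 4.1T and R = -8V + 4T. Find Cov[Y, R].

Cov[Y, R] = -889.208

By bilinearity, Cov[Y, R] = ac·Var(V) + bd·Var(T) + (ad+bc)·Cov[V, T], with a=-3.13, b=-4.1, c=-8, d=4.
ac·Var(V) = (-3.13)·(-8)·7.3 = 182.792
bd·Var(T) = (-4.1)·4·53 = -869.2
(ad+bc)·Cov[V, T] = (20.28)·(-10) = -202.8
Cov[Y, R] = 182.792 + (-869.2) + (-202.8) = -889.208.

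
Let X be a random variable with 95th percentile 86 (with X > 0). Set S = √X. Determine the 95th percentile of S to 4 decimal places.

√X is increasing, so P_{95}(S) = g(P_{95}(X)) ≈ 9.2736.

95th percentile of S = 9.2736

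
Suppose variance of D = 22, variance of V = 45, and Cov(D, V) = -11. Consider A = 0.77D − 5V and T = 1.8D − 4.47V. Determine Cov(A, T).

By bilinearity, Cov(A, T) = ac·variance of D + bd·variance of V + (ad+bc)·Cov(D, V), with a=0.77, b=-5, c=1.8, d=-4.47.
ac·variance of D = 0.77·1.8·22 = 30.492
bd·variance of V = (-5)·(-4.47)·45 = 1005.75
(ad+bc)·Cov(D, V) = (-12.4419)·(-11) = 136.8609
Cov(A, T) = 30.492 + 1005.75 + 136.8609 = 1173.1029.

Cov(A, T) = 1173.1029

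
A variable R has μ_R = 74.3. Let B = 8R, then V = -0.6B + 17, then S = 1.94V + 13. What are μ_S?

μ_B = 8·74.3 = 594.4.
μ_V = (-0.6)·594.4 + 17 = -339.64.
μ_S = 1.94·(-339.64) + 13 = -645.9016.

μ_S = -645.9016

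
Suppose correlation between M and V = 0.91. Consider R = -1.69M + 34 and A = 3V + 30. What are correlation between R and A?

Linear rescalings preserve |correlation|; the slopes -1.69 and 3 have opposite signs, so the correlation flips sign: correlation between R and A = −correlation between M and V = -0.91.

correlation between R and A = -0.91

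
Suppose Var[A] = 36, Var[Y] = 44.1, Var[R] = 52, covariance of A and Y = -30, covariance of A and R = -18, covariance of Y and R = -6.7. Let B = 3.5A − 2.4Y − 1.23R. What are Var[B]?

Var[B] = 1393.11

Var[B] = a²·Var[A] + b²·Var[Y] + c²·Var[R] + 2ab·covariance of A and Y + 2ac·covariance of A and R + 2bc·covariance of Y and R, with a = 3.5, b = -2.4, c = -1.23.
= 441 + 254.016 + 78.6708 + 504 + 154.98 + (-39.5568)
= 1393.11.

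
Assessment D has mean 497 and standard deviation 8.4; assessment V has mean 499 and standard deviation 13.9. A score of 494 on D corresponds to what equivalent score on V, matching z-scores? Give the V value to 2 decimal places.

V = 494.04

z = (494 − 497)/8.4 ≈ -0.3571.
V = 499 + z·13.9 = 499 + (494 − 497)·13.9/8.4 ≈ 494.04.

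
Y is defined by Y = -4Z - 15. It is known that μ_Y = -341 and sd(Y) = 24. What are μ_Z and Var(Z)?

From Y = -4Z - 15: μ_Y = a·μ_Z + b, so μ_Z = (μ_Y − b)/a = (-341 − (-15))/(-4) = 81.5.
Var(Y) = 24² = 576.
Var(Y) = a²·Var(Z), so Var(Z) = 576/(-4)² = 36.

μ_Z = 81.5, Var(Z) = 36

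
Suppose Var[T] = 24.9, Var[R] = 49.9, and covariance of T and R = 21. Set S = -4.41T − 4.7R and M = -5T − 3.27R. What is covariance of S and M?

covariance of S and M = 2112.2928

By bilinearity, covariance of S and M = ac·Var[T] + bd·Var[R] + (ad+bc)·covariance of T and R, with a=-4.41, b=-4.7, c=-5, d=-3.27.
ac·Var[T] = (-4.41)·(-5)·24.9 = 549.045
bd·Var[R] = (-4.7)·(-3.27)·49.9 = 766.9131
(ad+bc)·covariance of T and R = (37.9207)·21 = 796.3347
covariance of S and M = 549.045 + 766.9131 + 796.3347 = 2112.2928.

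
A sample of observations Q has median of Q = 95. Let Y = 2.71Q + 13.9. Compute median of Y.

A linear map preserves order up to sign, so median of Y = a·median of Q + b = 2.71·95 + 13.9 = 271.35.

median of Y = 271.35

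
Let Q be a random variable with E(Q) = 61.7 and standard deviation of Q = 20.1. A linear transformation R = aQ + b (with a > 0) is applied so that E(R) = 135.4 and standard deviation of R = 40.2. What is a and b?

a = 2, b = 12

standard deviation of R = a·standard deviation of Q (a > 0), so a = 40.2/20.1 = 2.
E(R) = a·E(Q) + b, so b = 135.4 − 2·61.7 = 12.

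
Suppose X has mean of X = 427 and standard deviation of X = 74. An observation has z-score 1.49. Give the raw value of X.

X = mean of X + z·standard deviation of X = 427 + 1.49·74 = 537.26.

X = 537.26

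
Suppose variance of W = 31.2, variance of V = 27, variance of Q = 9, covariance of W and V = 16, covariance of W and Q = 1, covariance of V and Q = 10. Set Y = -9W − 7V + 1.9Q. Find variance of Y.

variance of Y = a²·variance of W + b²·variance of V + c²·variance of Q + 2ab·covariance of W and V + 2ac·covariance of W and Q + 2bc·covariance of V and Q, with a = -9, b = -7, c = 1.9.
= 2527.2 + 1323 + 32.49 + 2016 + (-34.2) + (-266)
= 5598.49.

variance of Y = 5598.49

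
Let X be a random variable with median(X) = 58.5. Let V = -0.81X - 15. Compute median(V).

median(V) = -62.385

A linear map preserves order up to sign, so median(V) = a·median(X) + b = (-0.81)·58.5 + (-15) = -62.385.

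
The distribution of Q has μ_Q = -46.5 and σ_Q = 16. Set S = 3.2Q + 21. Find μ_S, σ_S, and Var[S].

μ_S = -127.8, σ_S = 51.2, Var[S] = 2621.44

S = 3.2Q + 21 is linear with a = 3.2, b = 21.
μ_S = a·μ_Q + b = 3.2·(-46.5) + 21 = -127.8.
σ_S = |a|·σ_Q = |3.2|·16 = 51.2.
Var[Q] = 16² = 256.
Var[S] = a²·Var[Q] = 3.2²·256 = 2621.44 (the additive constant 21 does not affect variance).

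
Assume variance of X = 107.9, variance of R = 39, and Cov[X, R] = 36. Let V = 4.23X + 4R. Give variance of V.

variance of V = 3772.88391

variance of V = a²·variance of X + b²·variance of R + 2ab·Cov[X, R] with a = 4.23, b = 4.
= 4.23²·107.9 + 4²·39 + 2·4.23·4·36
= 1930.64391 + 624 + 1218.24 = 3772.88391.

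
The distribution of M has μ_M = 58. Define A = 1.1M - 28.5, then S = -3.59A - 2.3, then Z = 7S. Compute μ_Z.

μ_A = 1.1·58 + (-28.5) = 35.3.
μ_S = (-3.59)·35.3 + (-2.3) = -129.027.
μ_Z = 7·(-129.027) = -903.189.

μ_Z = -903.189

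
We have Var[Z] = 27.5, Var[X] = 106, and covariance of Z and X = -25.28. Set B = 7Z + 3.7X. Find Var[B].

Var[B] = 1489.136

Var[B] = a²·Var[Z] + b²·Var[X] + 2ab·covariance of Z and X with a = 7, b = 3.7.
= 7²·27.5 + 3.7²·106 + 2·7·3.7·(-25.28)
= 1347.5 + 1451.14 + (-1309.504) = 1489.136.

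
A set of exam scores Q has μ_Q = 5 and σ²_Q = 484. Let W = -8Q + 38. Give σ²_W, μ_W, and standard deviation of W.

σ²_W = 30976, μ_W = -2, standard deviation of W = 176

W = -8Q + 38 is linear with a = -8, b = 38.
σ²_W = a²·σ²_Q = (-8)²·484 = 30976 (the additive constant 38 does not affect variance).
μ_W = a·μ_Q + b = (-8)·5 + 38 = -2.
standard deviation of Q = √484 = 22.
standard deviation of W = |a|·standard deviation of Q = |-8|·22 = 176.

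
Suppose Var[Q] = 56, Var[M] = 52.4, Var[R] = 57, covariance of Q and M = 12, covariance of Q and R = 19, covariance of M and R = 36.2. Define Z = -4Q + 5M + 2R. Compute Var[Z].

Var[Z] = 2374

Var[Z] = a²·Var[Q] + b²·Var[M] + c²·Var[R] + 2ab·covariance of Q and M + 2ac·covariance of Q and R + 2bc·covariance of M and R, with a = -4, b = 5, c = 2.
= 896 + 1310 + 228 + (-480) + (-304) + 724
= 2374.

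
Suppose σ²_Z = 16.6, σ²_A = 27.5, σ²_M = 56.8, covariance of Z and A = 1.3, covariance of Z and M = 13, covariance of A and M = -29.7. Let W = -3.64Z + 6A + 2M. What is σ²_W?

σ²_W = 478.27936

σ²_W = a²·σ²_Z + b²·σ²_A + c²·σ²_M + 2ab·covariance of Z and A + 2ac·covariance of Z and M + 2bc·covariance of A and M, with a = -3.64, b = 6, c = 2.
= 219.94336 + 990 + 227.2 + (-56.784) + (-189.28) + (-712.8)
= 478.27936.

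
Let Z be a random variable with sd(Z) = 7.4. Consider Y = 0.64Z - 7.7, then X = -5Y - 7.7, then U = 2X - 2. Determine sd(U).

sd(Y) = |0.64|·7.4 = 4.736.
sd(X) = |-5|·4.736 = 23.68.
sd(U) = |2|·23.68 = 47.36.

sd(U) = 47.36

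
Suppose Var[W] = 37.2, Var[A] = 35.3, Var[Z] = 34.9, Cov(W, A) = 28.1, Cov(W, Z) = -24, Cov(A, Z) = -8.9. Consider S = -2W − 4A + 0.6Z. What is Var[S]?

Var[S] = 1276.084

Var[S] = a²·Var[W] + b²·Var[A] + c²·Var[Z] + 2ab·Cov(W, A) + 2ac·Cov(W, Z) + 2bc·Cov(A, Z), with a = -2, b = -4, c = 0.6.
= 148.8 + 564.8 + 12.564 + 449.6 + 57.6 + 42.72
= 1276.084.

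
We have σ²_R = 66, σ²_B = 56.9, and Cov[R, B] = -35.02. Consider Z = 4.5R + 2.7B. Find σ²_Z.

σ²_Z = a²·σ²_R + b²·σ²_B + 2ab·Cov[R, B] with a = 4.5, b = 2.7.
= 4.5²·66 + 2.7²·56.9 + 2·4.5·2.7·(-35.02)
= 1336.5 + 414.801 + (-850.986) = 900.315.

σ²_Z = 900.315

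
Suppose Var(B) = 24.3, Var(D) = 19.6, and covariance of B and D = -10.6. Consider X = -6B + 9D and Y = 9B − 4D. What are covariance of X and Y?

covariance of X and Y = -3130.8

By bilinearity, covariance of X and Y = ac·Var(B) + bd·Var(D) + (ad+bc)·covariance of B and D, with a=-6, b=9, c=9, d=-4.
ac·Var(B) = (-6)·9·24.3 = -1312.2
bd·Var(D) = 9·(-4)·19.6 = -705.6
(ad+bc)·covariance of B and D = (105)·(-10.6) = -1113
covariance of X and Y = -1312.2 + (-705.6) + (-1113) = -3130.8.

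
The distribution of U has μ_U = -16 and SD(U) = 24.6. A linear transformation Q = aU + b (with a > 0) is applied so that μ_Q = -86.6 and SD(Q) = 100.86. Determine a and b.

a = 4.1, b = -21

SD(Q) = a·SD(U) (a > 0), so a = 100.86/24.6 = 4.1.
μ_Q = a·μ_U + b, so b = -86.6 − 4.1·(-16) = -21.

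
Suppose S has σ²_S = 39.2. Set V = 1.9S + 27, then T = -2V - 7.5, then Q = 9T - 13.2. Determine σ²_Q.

σ²_V = 1.9²·39.2 = 141.512.
σ²_T = (-2)²·141.512 = 566.048.
σ²_Q = 9²·566.048 = 45849.888.

σ²_Q = 45849.888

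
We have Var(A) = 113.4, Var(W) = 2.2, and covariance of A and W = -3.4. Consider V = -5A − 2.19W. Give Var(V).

Var(V) = 2771.09142

Var(V) = a²·Var(A) + b²·Var(W) + 2ab·covariance of A and W with a = -5, b = -2.19.
= (-5)²·113.4 + (-2.19)²·2.2 + 2·(-5)·(-2.19)·(-3.4)
= 2835 + 10.55142 + (-74.46) = 2771.09142.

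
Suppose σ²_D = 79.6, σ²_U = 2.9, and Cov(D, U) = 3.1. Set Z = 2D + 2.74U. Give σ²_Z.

σ²_Z = a²·σ²_D + b²·σ²_U + 2ab·Cov(D, U) with a = 2, b = 2.74.
= 2²·79.6 + 2.74²·2.9 + 2·2·2.74·3.1
= 318.4 + 21.77204 + 33.976 = 374.14804.

σ²_Z = 374.14804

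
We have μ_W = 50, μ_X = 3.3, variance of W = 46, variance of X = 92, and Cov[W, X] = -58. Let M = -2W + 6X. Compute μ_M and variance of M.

μ_M = -80.2, variance of M = 4888

μ_M = (-2)·μ_W + 6·μ_X = (-2)·50 + 6·3.3 = -80.2.
variance of M = a²·variance of W + b²·variance of X + 2ab·Cov[W, X] with a = -2, b = 6.
= (-2)²·46 + 6²·92 + 2·(-2)·6·(-58)
= 184 + 3312 + 1392 = 4888.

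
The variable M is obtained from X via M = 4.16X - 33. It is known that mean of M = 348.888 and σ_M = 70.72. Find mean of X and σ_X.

mean of X = 91.8, σ_X = 17

From M = 4.16X - 33: mean of M = a·mean of X + b, so mean of X = (mean of M − b)/a = (348.888 − (-33))/4.16 = 91.8.
σ_M = |a|·σ_X, so σ_X = 70.72/|4.16| = 17.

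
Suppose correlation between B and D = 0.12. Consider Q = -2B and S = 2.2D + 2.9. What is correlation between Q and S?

Linear rescalings preserve |correlation|; the slopes -2 and 2.2 have opposite signs, so the correlation flips sign: correlation between Q and S = −correlation between B and D = -0.12.

correlation between Q and S = -0.12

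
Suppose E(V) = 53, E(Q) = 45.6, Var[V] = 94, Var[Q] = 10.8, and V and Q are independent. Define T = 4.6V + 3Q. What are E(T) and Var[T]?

E(T) = 380.6, Var[T] = 2086.24

E(T) = 4.6·E(V) + 3·E(Q) = 4.6·53 + 3·45.6 = 380.6.
Var[T] = a²·Var[V] + b²·Var[Q] + 2ab·Cov[V, Q] with a = 4.6, b = 3.
Independence gives Cov[V, Q] = 0.
= 4.6²·94 + 3²·10.8 + 2·4.6·3·0
= 1989.04 + 97.2 + 0 = 2086.24.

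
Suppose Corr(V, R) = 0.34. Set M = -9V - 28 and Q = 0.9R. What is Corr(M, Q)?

Corr(M, Q) = -0.34

Linear rescalings preserve |correlation|; the slopes -9 and 0.9 have opposite signs, so the correlation flips sign: Corr(M, Q) = −Corr(V, R) = -0.34.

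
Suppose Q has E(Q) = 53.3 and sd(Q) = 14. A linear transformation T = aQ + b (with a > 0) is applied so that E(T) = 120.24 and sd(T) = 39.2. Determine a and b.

sd(T) = a·sd(Q) (a > 0), so a = 39.2/14 = 2.8.
E(T) = a·E(Q) + b, so b = 120.24 − 2.8·53.3 = -29.

a = 2.8, b = -29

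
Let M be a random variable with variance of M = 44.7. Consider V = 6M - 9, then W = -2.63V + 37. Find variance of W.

variance of W = 11130.67548

variance of V = 6²·44.7 = 1609.2.
variance of W = (-2.63)²·1609.2 = 11130.67548.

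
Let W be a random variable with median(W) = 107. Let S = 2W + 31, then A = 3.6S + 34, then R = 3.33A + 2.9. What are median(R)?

median(S) = 2·107 + 31 = 245.
median(A) = 3.6·245 + 34 = 916.
median(R) = 3.33·916 + 2.9 = 3053.18.

median(R) = 3053.18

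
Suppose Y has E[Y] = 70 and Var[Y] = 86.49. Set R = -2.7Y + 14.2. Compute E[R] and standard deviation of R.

R = -2.7Y + 14.2 is linear with a = -2.7, b = 14.2.
E[R] = a·E[Y] + b = (-2.7)·70 + 14.2 = -174.8.
standard deviation of Y = √86.49 = 9.3.
standard deviation of R = |a|·standard deviation of Y = |-2.7|·9.3 = 25.11.

E[R] = -174.8, standard deviation of R = 25.11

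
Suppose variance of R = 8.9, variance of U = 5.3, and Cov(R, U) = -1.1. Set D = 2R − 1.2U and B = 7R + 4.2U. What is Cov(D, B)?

Cov(D, B) = 97.888

By bilinearity, Cov(D, B) = ac·variance of R + bd·variance of U + (ad+bc)·Cov(R, U), with a=2, b=-1.2, c=7, d=4.2.
ac·variance of R = 2·7·8.9 = 124.6
bd·variance of U = (-1.2)·4.2·5.3 = -26.712
(ad+bc)·Cov(R, U) = (0)·(-1.1) = 0
Cov(D, B) = 124.6 + (-26.712) + 0 = 97.888.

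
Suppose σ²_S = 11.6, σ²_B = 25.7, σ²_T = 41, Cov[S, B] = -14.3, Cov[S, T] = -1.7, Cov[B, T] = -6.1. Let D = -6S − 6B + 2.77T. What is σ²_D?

σ²_D = 887.0609

σ²_D = a²·σ²_S + b²·σ²_B + c²·σ²_T + 2ab·Cov[S, B] + 2ac·Cov[S, T] + 2bc·Cov[B, T], with a = -6, b = -6, c = 2.77.
= 417.6 + 925.2 + 314.5889 + (-1029.6) + 56.508 + 202.764
= 887.0609.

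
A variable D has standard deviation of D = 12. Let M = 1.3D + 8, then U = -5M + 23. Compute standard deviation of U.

standard deviation of M = |1.3|·12 = 15.6.
standard deviation of U = |-5|·15.6 = 78.

standard deviation of U = 78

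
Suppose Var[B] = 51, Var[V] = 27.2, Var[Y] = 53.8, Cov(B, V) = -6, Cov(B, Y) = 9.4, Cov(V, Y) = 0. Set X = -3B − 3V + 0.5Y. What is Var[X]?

Var[X] = a²·Var[B] + b²·Var[V] + c²·Var[Y] + 2ab·Cov(B, V) + 2ac·Cov(B, Y) + 2bc·Cov(V, Y), with a = -3, b = -3, c = 0.5.
= 459 + 244.8 + 13.45 + (-108) + (-28.2) + 0
= 581.05.

Var[X] = 581.05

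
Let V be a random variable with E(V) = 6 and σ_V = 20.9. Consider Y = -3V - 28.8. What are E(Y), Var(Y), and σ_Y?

Y = -3V - 28.8 is linear with a = -3, b = -28.8.
E(Y) = a·E(V) + b = (-3)·6 + (-28.8) = -46.8.
Var(V) = 20.9² = 436.81.
Var(Y) = a²·Var(V) = (-3)²·436.81 = 3931.29 (the additive constant -28.8 does not affect variance).
σ_Y = |a|·σ_V = |-3|·20.9 = 62.7.

E(Y) = -46.8, Var(Y) = 3931.29, σ_Y = 62.7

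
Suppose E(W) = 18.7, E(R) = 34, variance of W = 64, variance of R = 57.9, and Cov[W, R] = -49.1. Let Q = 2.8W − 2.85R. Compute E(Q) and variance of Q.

E(Q) = -44.54, variance of Q = 1755.68875

E(Q) = 2.8·E(W) + (-2.85)·E(R) = 2.8·18.7 + (-2.85)·34 = -44.54.
variance of Q = a²·variance of W + b²·variance of R + 2ab·Cov[W, R] with a = 2.8, b = -2.85.
= 2.8²·64 + (-2.85)²·57.9 + 2·2.8·(-2.85)·(-49.1)
= 501.76 + 470.29275 + 783.636 = 1755.68875.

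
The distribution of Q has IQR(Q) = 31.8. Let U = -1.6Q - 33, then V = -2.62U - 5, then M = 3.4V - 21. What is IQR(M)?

IQR(M) = 453.23904

IQR(U) = |-1.6|·31.8 = 50.88.
IQR(V) = |-2.62|·50.88 = 133.3056.
IQR(M) = |3.4|·133.3056 = 453.23904.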